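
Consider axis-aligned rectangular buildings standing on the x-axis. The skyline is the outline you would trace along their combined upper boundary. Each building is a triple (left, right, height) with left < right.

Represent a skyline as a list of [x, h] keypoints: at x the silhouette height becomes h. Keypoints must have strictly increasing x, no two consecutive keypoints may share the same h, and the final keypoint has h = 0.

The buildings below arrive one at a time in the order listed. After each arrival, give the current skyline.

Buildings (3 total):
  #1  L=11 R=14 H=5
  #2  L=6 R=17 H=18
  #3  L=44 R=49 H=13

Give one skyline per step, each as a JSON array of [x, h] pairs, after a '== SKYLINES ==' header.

== SKYLINES ==
[[11,5],[14,0]]
[[6,18],[17,0]]
[[6,18],[17,0],[44,13],[49,0]]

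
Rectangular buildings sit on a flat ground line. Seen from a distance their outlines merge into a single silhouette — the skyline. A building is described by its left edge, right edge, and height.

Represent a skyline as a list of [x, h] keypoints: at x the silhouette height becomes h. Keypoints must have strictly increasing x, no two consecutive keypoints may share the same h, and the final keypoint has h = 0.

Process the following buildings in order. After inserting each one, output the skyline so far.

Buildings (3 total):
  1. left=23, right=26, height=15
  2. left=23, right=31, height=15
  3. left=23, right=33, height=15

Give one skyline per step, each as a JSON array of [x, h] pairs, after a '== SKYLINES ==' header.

== SKYLINES ==
[[23,15],[26,0]]
[[23,15],[31,0]]
[[23,15],[33,0]]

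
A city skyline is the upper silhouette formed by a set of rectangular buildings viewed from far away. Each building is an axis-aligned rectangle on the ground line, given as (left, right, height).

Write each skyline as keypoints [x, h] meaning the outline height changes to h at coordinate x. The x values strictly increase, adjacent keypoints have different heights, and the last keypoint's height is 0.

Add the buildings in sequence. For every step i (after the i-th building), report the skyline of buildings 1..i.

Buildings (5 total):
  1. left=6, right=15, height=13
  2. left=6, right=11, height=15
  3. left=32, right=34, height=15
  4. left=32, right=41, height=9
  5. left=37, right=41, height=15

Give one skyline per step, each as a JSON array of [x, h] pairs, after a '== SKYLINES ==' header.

== SKYLINES ==
[[6,13],[15,0]]
[[6,15],[11,13],[15,0]]
[[6,15],[11,13],[15,0],[32,15],[34,0]]
[[6,15],[11,13],[15,0],[32,15],[34,9],[41,0]]
[[6,15],[11,13],[15,0],[32,15],[34,9],[37,15],[41,0]]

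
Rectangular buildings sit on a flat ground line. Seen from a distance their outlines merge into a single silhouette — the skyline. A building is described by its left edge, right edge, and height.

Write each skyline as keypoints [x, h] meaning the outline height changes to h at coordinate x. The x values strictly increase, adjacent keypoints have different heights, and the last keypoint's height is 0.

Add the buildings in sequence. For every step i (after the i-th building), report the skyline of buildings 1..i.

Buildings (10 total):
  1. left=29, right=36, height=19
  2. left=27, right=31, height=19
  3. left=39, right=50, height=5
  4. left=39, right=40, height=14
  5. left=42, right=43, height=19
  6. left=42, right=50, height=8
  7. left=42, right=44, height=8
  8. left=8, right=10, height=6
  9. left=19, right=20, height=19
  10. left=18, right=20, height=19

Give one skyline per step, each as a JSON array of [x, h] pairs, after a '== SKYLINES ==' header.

== SKYLINES ==
[[29,19],[36,0]]
[[27,19],[36,0]]
[[27,19],[36,0],[39,5],[50,0]]
[[27,19],[36,0],[39,14],[40,5],[50,0]]
[[27,19],[36,0],[39,14],[40,5],[42,19],[43,5],[50,0]]
[[27,19],[36,0],[39,14],[40,5],[42,19],[43,8],[50,0]]
[[27,19],[36,0],[39,14],[40,5],[42,19],[43,8],[50,0]]
[[8,6],[10,0],[27,19],[36,0],[39,14],[40,5],[42,19],[43,8],[50,0]]
[[8,6],[10,0],[19,19],[20,0],[27,19],[36,0],[39,14],[40,5],[42,19],[43,8],[50,0]]
[[8,6],[10,0],[18,19],[20,0],[27,19],[36,0],[39,14],[40,5],[42,19],[43,8],[50,0]]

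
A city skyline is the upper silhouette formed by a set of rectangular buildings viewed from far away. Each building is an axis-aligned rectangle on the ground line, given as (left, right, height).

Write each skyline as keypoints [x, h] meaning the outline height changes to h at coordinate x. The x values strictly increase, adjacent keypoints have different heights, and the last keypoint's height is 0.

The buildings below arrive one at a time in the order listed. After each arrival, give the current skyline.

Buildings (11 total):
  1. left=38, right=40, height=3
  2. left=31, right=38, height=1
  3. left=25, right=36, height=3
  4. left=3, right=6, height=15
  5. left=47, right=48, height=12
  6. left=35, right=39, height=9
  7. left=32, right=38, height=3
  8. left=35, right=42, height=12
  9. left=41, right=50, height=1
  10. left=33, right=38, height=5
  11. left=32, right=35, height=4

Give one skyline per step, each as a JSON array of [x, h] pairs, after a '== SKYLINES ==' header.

== SKYLINES ==
[[38,3],[40,0]]
[[31,1],[38,3],[40,0]]
[[25,3],[36,1],[38,3],[40,0]]
[[3,15],[6,0],[25,3],[36,1],[38,3],[40,0]]
[[3,15],[6,0],[25,3],[36,1],[38,3],[40,0],[47,12],[48,0]]
[[3,15],[6,0],[25,3],[35,9],[39,3],[40,0],[47,12],[48,0]]
[[3,15],[6,0],[25,3],[35,9],[39,3],[40,0],[47,12],[48,0]]
[[3,15],[6,0],[25,3],[35,12],[42,0],[47,12],[48,0]]
[[3,15],[6,0],[25,3],[35,12],[42,1],[47,12],[48,1],[50,0]]
[[3,15],[6,0],[25,3],[33,5],[35,12],[42,1],[47,12],[48,1],[50,0]]
[[3,15],[6,0],[25,3],[32,4],[33,5],[35,12],[42,1],[47,12],[48,1],[50,0]]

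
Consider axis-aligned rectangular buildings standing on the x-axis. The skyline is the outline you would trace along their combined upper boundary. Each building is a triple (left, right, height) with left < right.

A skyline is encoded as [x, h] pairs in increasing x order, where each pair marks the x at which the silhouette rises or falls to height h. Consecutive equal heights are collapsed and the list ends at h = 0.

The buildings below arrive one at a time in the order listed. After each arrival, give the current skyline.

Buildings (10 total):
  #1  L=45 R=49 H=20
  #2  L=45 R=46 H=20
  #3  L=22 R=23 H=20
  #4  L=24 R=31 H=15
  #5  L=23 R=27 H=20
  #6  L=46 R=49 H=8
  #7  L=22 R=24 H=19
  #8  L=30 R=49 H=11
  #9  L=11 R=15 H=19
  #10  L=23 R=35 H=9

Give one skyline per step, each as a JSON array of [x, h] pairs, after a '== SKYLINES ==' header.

== SKYLINES ==
[[45,20],[49,0]]
[[45,20],[49,0]]
[[22,20],[23,0],[45,20],[49,0]]
[[22,20],[23,0],[24,15],[31,0],[45,20],[49,0]]
[[22,20],[27,15],[31,0],[45,20],[49,0]]
[[22,20],[27,15],[31,0],[45,20],[49,0]]
[[22,20],[27,15],[31,0],[45,20],[49,0]]
[[22,20],[27,15],[31,11],[45,20],[49,0]]
[[11,19],[15,0],[22,20],[27,15],[31,11],[45,20],[49,0]]
[[11,19],[15,0],[22,20],[27,15],[31,11],[45,20],[49,0]]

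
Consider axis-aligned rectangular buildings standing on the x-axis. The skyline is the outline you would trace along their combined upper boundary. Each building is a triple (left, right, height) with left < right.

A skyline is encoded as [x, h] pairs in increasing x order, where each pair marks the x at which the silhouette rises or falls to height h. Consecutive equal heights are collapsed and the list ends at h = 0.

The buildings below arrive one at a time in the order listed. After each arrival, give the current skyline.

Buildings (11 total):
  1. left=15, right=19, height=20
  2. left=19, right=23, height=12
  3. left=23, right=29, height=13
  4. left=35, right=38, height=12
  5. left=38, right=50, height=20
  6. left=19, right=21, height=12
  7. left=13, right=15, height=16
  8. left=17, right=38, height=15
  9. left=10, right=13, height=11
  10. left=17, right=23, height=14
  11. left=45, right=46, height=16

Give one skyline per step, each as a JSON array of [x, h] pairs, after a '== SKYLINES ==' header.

== SKYLINES ==
[[15,20],[19,0]]
[[15,20],[19,12],[23,0]]
[[15,20],[19,12],[23,13],[29,0]]
[[15,20],[19,12],[23,13],[29,0],[35,12],[38,0]]
[[15,20],[19,12],[23,13],[29,0],[35,12],[38,20],[50,0]]
[[15,20],[19,12],[23,13],[29,0],[35,12],[38,20],[50,0]]
[[13,16],[15,20],[19,12],[23,13],[29,0],[35,12],[38,20],[50,0]]
[[13,16],[15,20],[19,15],[38,20],[50,0]]
[[10,11],[13,16],[15,20],[19,15],[38,20],[50,0]]
[[10,11],[13,16],[15,20],[19,15],[38,20],[50,0]]
[[10,11],[13,16],[15,20],[19,15],[38,20],[50,0]]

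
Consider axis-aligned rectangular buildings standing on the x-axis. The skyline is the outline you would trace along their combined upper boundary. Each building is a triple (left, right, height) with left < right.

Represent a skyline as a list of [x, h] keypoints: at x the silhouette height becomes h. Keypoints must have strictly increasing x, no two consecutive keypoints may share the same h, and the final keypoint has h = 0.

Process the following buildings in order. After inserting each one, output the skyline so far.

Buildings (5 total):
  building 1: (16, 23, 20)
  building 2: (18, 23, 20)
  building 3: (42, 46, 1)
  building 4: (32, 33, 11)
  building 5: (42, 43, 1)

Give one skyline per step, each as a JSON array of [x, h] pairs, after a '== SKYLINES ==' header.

== SKYLINES ==
[[16,20],[23,0]]
[[16,20],[23,0]]
[[16,20],[23,0],[42,1],[46,0]]
[[16,20],[23,0],[32,11],[33,0],[42,1],[46,0]]
[[16,20],[23,0],[32,11],[33,0],[42,1],[46,0]]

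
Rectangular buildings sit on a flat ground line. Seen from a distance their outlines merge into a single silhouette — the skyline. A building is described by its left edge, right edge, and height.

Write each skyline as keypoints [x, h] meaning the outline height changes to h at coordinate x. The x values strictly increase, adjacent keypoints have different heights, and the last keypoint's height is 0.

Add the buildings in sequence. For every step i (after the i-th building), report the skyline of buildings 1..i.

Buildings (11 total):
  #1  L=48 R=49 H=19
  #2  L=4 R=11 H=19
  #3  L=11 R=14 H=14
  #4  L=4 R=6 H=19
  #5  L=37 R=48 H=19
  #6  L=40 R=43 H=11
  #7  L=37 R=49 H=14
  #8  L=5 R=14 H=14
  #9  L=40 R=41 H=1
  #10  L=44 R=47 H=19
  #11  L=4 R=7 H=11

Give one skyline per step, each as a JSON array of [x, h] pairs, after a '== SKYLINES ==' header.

== SKYLINES ==
[[48,19],[49,0]]
[[4,19],[11,0],[48,19],[49,0]]
[[4,19],[11,14],[14,0],[48,19],[49,0]]
[[4,19],[11,14],[14,0],[48,19],[49,0]]
[[4,19],[11,14],[14,0],[37,19],[49,0]]
[[4,19],[11,14],[14,0],[37,19],[49,0]]
[[4,19],[11,14],[14,0],[37,19],[49,0]]
[[4,19],[11,14],[14,0],[37,19],[49,0]]
[[4,19],[11,14],[14,0],[37,19],[49,0]]
[[4,19],[11,14],[14,0],[37,19],[49,0]]
[[4,19],[11,14],[14,0],[37,19],[49,0]]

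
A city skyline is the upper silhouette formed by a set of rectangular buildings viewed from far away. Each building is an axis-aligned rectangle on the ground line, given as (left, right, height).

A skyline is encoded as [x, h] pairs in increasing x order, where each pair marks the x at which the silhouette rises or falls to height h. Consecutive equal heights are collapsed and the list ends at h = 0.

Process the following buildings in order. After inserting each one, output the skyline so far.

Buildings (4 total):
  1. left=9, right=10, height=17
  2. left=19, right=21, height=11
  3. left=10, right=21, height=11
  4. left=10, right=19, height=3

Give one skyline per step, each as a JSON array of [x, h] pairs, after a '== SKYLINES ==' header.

== SKYLINES ==
[[9,17],[10,0]]
[[9,17],[10,0],[19,11],[21,0]]
[[9,17],[10,11],[21,0]]
[[9,17],[10,11],[21,0]]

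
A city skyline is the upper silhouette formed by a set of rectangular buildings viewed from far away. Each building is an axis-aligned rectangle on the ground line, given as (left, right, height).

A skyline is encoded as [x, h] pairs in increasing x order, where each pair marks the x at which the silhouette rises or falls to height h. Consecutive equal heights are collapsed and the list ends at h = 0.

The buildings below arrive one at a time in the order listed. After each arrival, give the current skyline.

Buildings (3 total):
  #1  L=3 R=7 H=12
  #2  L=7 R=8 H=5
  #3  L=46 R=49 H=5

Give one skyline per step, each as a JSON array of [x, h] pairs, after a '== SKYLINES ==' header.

== SKYLINES ==
[[3,12],[7,0]]
[[3,12],[7,5],[8,0]]
[[3,12],[7,5],[8,0],[46,5],[49,0]]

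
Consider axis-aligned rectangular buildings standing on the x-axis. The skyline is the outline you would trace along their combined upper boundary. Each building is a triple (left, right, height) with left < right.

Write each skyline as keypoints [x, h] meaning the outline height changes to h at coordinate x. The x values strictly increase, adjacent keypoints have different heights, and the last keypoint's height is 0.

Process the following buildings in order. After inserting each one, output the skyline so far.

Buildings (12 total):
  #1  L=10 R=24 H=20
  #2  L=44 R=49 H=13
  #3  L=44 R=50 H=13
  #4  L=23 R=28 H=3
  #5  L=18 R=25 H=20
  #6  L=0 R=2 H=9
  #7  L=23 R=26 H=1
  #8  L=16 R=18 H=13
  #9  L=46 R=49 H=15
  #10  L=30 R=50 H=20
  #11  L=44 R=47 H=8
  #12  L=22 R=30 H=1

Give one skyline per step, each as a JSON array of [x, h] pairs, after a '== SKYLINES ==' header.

== SKYLINES ==
[[10,20],[24,0]]
[[10,20],[24,0],[44,13],[49,0]]
[[10,20],[24,0],[44,13],[50,0]]
[[10,20],[24,3],[28,0],[44,13],[50,0]]
[[10,20],[25,3],[28,0],[44,13],[50,0]]
[[0,9],[2,0],[10,20],[25,3],[28,0],[44,13],[50,0]]
[[0,9],[2,0],[10,20],[25,3],[28,0],[44,13],[50,0]]
[[0,9],[2,0],[10,20],[25,3],[28,0],[44,13],[50,0]]
[[0,9],[2,0],[10,20],[25,3],[28,0],[44,13],[46,15],[49,13],[50,0]]
[[0,9],[2,0],[10,20],[25,3],[28,0],[30,20],[50,0]]
[[0,9],[2,0],[10,20],[25,3],[28,0],[30,20],[50,0]]
[[0,9],[2,0],[10,20],[25,3],[28,1],[30,20],[50,0]]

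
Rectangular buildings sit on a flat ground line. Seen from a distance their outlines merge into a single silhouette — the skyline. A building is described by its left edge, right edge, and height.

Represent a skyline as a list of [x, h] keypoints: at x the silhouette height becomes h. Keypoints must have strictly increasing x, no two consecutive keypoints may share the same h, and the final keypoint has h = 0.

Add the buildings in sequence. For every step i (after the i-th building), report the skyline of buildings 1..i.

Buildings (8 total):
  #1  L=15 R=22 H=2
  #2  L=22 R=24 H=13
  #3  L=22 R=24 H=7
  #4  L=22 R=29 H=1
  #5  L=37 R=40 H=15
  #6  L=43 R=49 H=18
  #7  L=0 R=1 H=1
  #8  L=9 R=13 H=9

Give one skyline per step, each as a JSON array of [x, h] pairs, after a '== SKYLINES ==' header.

== SKYLINES ==
[[15,2],[22,0]]
[[15,2],[22,13],[24,0]]
[[15,2],[22,13],[24,0]]
[[15,2],[22,13],[24,1],[29,0]]
[[15,2],[22,13],[24,1],[29,0],[37,15],[40,0]]
[[15,2],[22,13],[24,1],[29,0],[37,15],[40,0],[43,18],[49,0]]
[[0,1],[1,0],[15,2],[22,13],[24,1],[29,0],[37,15],[40,0],[43,18],[49,0]]
[[0,1],[1,0],[9,9],[13,0],[15,2],[22,13],[24,1],[29,0],[37,15],[40,0],[43,18],[49,0]]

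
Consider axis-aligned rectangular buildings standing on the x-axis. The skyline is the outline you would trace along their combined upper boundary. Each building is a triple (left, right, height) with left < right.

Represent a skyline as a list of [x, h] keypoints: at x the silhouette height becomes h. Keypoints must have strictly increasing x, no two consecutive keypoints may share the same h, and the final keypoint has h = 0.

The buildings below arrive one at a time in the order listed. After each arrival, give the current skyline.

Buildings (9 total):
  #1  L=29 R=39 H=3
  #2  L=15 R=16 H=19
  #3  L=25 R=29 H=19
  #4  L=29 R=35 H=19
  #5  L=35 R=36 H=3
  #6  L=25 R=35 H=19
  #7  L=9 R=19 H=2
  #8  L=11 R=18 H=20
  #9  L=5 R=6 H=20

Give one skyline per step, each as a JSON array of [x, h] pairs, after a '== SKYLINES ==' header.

== SKYLINES ==
[[29,3],[39,0]]
[[15,19],[16,0],[29,3],[39,0]]
[[15,19],[16,0],[25,19],[29,3],[39,0]]
[[15,19],[16,0],[25,19],[35,3],[39,0]]
[[15,19],[16,0],[25,19],[35,3],[39,0]]
[[15,19],[16,0],[25,19],[35,3],[39,0]]
[[9,2],[15,19],[16,2],[19,0],[25,19],[35,3],[39,0]]
[[9,2],[11,20],[18,2],[19,0],[25,19],[35,3],[39,0]]
[[5,20],[6,0],[9,2],[11,20],[18,2],[19,0],[25,19],[35,3],[39,0]]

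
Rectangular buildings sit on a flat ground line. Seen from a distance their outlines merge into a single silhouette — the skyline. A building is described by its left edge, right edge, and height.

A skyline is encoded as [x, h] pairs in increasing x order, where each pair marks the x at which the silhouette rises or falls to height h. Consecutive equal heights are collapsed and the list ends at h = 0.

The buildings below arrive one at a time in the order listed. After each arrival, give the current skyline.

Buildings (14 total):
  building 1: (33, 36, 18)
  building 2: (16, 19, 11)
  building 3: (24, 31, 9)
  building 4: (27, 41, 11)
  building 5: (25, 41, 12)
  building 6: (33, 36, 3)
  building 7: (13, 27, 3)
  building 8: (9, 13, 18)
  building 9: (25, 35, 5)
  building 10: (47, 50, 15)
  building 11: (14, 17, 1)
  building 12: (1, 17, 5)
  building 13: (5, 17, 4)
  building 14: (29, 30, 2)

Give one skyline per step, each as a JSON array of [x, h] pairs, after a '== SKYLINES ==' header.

== SKYLINES ==
[[33,18],[36,0]]
[[16,11],[19,0],[33,18],[36,0]]
[[16,11],[19,0],[24,9],[31,0],[33,18],[36,0]]
[[16,11],[19,0],[24,9],[27,11],[33,18],[36,11],[41,0]]
[[16,11],[19,0],[24,9],[25,12],[33,18],[36,12],[41,0]]
[[16,11],[19,0],[24,9],[25,12],[33,18],[36,12],[41,0]]
[[13,3],[16,11],[19,3],[24,9],[25,12],[33,18],[36,12],[41,0]]
[[9,18],[13,3],[16,11],[19,3],[24,9],[25,12],[33,18],[36,12],[41,0]]
[[9,18],[13,3],[16,11],[19,3],[24,9],[25,12],[33,18],[36,12],[41,0]]
[[9,18],[13,3],[16,11],[19,3],[24,9],[25,12],[33,18],[36,12],[41,0],[47,15],[50,0]]
[[9,18],[13,3],[16,11],[19,3],[24,9],[25,12],[33,18],[36,12],[41,0],[47,15],[50,0]]
[[1,5],[9,18],[13,5],[16,11],[19,3],[24,9],[25,12],[33,18],[36,12],[41,0],[47,15],[50,0]]
[[1,5],[9,18],[13,5],[16,11],[19,3],[24,9],[25,12],[33,18],[36,12],[41,0],[47,15],[50,0]]
[[1,5],[9,18],[13,5],[16,11],[19,3],[24,9],[25,12],[33,18],[36,12],[41,0],[47,15],[50,0]]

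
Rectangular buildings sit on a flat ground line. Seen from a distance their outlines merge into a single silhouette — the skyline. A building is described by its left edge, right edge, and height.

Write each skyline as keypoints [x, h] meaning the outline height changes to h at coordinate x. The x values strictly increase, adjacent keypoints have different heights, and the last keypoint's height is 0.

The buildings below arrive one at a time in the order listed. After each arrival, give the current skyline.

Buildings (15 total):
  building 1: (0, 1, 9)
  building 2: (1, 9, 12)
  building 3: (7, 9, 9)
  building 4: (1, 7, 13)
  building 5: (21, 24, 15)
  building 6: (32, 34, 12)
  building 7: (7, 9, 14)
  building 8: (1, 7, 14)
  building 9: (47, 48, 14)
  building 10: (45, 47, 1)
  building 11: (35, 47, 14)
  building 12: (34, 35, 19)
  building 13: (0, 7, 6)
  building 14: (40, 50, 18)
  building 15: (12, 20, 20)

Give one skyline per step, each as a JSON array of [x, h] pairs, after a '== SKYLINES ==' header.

== SKYLINES ==
[[0,9],[1,0]]
[[0,9],[1,12],[9,0]]
[[0,9],[1,12],[9,0]]
[[0,9],[1,13],[7,12],[9,0]]
[[0,9],[1,13],[7,12],[9,0],[21,15],[24,0]]
[[0,9],[1,13],[7,12],[9,0],[21,15],[24,0],[32,12],[34,0]]
[[0,9],[1,13],[7,14],[9,0],[21,15],[24,0],[32,12],[34,0]]
[[0,9],[1,14],[9,0],[21,15],[24,0],[32,12],[34,0]]
[[0,9],[1,14],[9,0],[21,15],[24,0],[32,12],[34,0],[47,14],[48,0]]
[[0,9],[1,14],[9,0],[21,15],[24,0],[32,12],[34,0],[45,1],[47,14],[48,0]]
[[0,9],[1,14],[9,0],[21,15],[24,0],[32,12],[34,0],[35,14],[48,0]]
[[0,9],[1,14],[9,0],[21,15],[24,0],[32,12],[34,19],[35,14],[48,0]]
[[0,9],[1,14],[9,0],[21,15],[24,0],[32,12],[34,19],[35,14],[48,0]]
[[0,9],[1,14],[9,0],[21,15],[24,0],[32,12],[34,19],[35,14],[40,18],[50,0]]
[[0,9],[1,14],[9,0],[12,20],[20,0],[21,15],[24,0],[32,12],[34,19],[35,14],[40,18],[50,0]]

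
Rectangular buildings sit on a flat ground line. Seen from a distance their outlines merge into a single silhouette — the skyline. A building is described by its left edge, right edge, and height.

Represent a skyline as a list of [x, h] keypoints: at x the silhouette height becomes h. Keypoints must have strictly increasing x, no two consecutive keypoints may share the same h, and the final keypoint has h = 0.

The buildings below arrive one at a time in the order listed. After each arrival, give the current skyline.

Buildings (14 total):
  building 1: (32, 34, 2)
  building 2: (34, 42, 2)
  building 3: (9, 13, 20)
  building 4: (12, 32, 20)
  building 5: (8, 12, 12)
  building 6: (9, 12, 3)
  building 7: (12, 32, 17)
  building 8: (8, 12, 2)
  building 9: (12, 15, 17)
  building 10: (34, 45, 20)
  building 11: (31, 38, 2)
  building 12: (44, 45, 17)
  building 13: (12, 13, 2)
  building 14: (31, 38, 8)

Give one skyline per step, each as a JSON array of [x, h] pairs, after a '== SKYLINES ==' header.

== SKYLINES ==
[[32,2],[34,0]]
[[32,2],[42,0]]
[[9,20],[13,0],[32,2],[42,0]]
[[9,20],[32,2],[42,0]]
[[8,12],[9,20],[32,2],[42,0]]
[[8,12],[9,20],[32,2],[42,0]]
[[8,12],[9,20],[32,2],[42,0]]
[[8,12],[9,20],[32,2],[42,0]]
[[8,12],[9,20],[32,2],[42,0]]
[[8,12],[9,20],[32,2],[34,20],[45,0]]
[[8,12],[9,20],[32,2],[34,20],[45,0]]
[[8,12],[9,20],[32,2],[34,20],[45,0]]
[[8,12],[9,20],[32,2],[34,20],[45,0]]
[[8,12],[9,20],[32,8],[34,20],[45,0]]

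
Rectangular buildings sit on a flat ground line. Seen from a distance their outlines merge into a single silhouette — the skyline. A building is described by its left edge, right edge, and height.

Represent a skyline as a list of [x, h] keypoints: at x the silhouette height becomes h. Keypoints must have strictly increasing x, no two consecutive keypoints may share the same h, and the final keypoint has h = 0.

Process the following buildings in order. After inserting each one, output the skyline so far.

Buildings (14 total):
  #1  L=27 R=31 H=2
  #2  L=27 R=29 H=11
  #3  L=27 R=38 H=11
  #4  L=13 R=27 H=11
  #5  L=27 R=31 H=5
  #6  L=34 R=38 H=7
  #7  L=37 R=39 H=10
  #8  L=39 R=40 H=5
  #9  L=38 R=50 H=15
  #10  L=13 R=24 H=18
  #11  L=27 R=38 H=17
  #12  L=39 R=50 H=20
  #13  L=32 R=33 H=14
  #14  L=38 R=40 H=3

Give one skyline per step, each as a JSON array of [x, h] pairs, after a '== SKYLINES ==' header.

== SKYLINES ==
[[27,2],[31,0]]
[[27,11],[29,2],[31,0]]
[[27,11],[38,0]]
[[13,11],[38,0]]
[[13,11],[38,0]]
[[13,11],[38,0]]
[[13,11],[38,10],[39,0]]
[[13,11],[38,10],[39,5],[40,0]]
[[13,11],[38,15],[50,0]]
[[13,18],[24,11],[38,15],[50,0]]
[[13,18],[24,11],[27,17],[38,15],[50,0]]
[[13,18],[24,11],[27,17],[38,15],[39,20],[50,0]]
[[13,18],[24,11],[27,17],[38,15],[39,20],[50,0]]
[[13,18],[24,11],[27,17],[38,15],[39,20],[50,0]]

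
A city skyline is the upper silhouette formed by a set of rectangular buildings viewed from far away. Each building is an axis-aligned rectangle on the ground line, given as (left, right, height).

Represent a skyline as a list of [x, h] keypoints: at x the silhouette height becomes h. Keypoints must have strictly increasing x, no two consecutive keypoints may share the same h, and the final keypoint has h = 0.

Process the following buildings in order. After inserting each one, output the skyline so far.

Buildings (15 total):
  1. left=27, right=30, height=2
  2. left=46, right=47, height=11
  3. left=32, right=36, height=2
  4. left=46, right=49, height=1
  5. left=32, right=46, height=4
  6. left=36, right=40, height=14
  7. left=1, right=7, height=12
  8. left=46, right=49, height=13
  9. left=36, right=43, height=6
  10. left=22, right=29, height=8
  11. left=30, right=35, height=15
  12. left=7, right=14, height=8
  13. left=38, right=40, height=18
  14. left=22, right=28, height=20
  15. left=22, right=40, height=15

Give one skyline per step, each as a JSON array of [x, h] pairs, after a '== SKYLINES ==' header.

== SKYLINES ==
[[27,2],[30,0]]
[[27,2],[30,0],[46,11],[47,0]]
[[27,2],[30,0],[32,2],[36,0],[46,11],[47,0]]
[[27,2],[30,0],[32,2],[36,0],[46,11],[47,1],[49,0]]
[[27,2],[30,0],[32,4],[46,11],[47,1],[49,0]]
[[27,2],[30,0],[32,4],[36,14],[40,4],[46,11],[47,1],[49,0]]
[[1,12],[7,0],[27,2],[30,0],[32,4],[36,14],[40,4],[46,11],[47,1],[49,0]]
[[1,12],[7,0],[27,2],[30,0],[32,4],[36,14],[40,4],[46,13],[49,0]]
[[1,12],[7,0],[27,2],[30,0],[32,4],[36,14],[40,6],[43,4],[46,13],[49,0]]
[[1,12],[7,0],[22,8],[29,2],[30,0],[32,4],[36,14],[40,6],[43,4],[46,13],[49,0]]
[[1,12],[7,0],[22,8],[29,2],[30,15],[35,4],[36,14],[40,6],[43,4],[46,13],[49,0]]
[[1,12],[7,8],[14,0],[22,8],[29,2],[30,15],[35,4],[36,14],[40,6],[43,4],[46,13],[49,0]]
[[1,12],[7,8],[14,0],[22,8],[29,2],[30,15],[35,4],[36,14],[38,18],[40,6],[43,4],[46,13],[49,0]]
[[1,12],[7,8],[14,0],[22,20],[28,8],[29,2],[30,15],[35,4],[36,14],[38,18],[40,6],[43,4],[46,13],[49,0]]
[[1,12],[7,8],[14,0],[22,20],[28,15],[38,18],[40,6],[43,4],[46,13],[49,0]]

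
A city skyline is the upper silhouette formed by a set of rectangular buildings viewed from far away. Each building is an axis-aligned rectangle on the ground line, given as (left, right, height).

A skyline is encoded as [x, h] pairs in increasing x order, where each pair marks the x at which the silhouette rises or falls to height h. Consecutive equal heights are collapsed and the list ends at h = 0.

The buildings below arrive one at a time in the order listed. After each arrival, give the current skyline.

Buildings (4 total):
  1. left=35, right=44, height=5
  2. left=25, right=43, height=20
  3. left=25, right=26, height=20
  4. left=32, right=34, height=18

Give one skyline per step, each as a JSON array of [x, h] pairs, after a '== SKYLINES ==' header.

== SKYLINES ==
[[35,5],[44,0]]
[[25,20],[43,5],[44,0]]
[[25,20],[43,5],[44,0]]
[[25,20],[43,5],[44,0]]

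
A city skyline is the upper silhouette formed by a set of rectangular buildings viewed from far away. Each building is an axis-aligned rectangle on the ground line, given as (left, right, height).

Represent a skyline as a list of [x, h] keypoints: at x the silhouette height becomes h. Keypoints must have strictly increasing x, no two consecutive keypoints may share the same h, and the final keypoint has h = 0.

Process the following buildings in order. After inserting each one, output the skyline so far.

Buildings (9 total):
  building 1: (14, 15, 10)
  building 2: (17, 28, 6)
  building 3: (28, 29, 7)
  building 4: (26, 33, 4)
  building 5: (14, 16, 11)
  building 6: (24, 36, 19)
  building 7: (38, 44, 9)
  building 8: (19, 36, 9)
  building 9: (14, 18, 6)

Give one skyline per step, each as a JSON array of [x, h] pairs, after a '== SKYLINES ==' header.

== SKYLINES ==
[[14,10],[15,0]]
[[14,10],[15,0],[17,6],[28,0]]
[[14,10],[15,0],[17,6],[28,7],[29,0]]
[[14,10],[15,0],[17,6],[28,7],[29,4],[33,0]]
[[14,11],[16,0],[17,6],[28,7],[29,4],[33,0]]
[[14,11],[16,0],[17,6],[24,19],[36,0]]
[[14,11],[16,0],[17,6],[24,19],[36,0],[38,9],[44,0]]
[[14,11],[16,0],[17,6],[19,9],[24,19],[36,0],[38,9],[44,0]]
[[14,11],[16,6],[19,9],[24,19],[36,0],[38,9],[44,0]]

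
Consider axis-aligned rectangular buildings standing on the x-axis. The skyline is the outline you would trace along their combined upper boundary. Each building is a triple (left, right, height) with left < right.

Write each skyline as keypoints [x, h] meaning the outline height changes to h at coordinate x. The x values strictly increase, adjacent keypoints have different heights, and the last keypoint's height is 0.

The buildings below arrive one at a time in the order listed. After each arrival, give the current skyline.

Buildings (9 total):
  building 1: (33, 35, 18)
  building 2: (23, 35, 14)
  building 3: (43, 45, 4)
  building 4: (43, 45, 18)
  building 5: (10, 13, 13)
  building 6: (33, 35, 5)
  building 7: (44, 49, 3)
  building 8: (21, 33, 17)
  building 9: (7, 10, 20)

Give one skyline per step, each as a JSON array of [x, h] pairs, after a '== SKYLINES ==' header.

== SKYLINES ==
[[33,18],[35,0]]
[[23,14],[33,18],[35,0]]
[[23,14],[33,18],[35,0],[43,4],[45,0]]
[[23,14],[33,18],[35,0],[43,18],[45,0]]
[[10,13],[13,0],[23,14],[33,18],[35,0],[43,18],[45,0]]
[[10,13],[13,0],[23,14],[33,18],[35,0],[43,18],[45,0]]
[[10,13],[13,0],[23,14],[33,18],[35,0],[43,18],[45,3],[49,0]]
[[10,13],[13,0],[21,17],[33,18],[35,0],[43,18],[45,3],[49,0]]
[[7,20],[10,13],[13,0],[21,17],[33,18],[35,0],[43,18],[45,3],[49,0]]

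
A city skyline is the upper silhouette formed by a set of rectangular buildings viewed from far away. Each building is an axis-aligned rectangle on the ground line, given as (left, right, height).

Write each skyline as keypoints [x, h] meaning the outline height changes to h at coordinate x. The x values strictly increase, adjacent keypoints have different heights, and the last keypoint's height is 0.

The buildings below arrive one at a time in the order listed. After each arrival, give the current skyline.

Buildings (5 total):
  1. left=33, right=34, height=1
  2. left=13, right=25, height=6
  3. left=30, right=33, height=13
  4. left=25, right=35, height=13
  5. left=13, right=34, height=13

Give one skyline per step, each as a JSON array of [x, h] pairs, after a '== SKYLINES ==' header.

== SKYLINES ==
[[33,1],[34,0]]
[[13,6],[25,0],[33,1],[34,0]]
[[13,6],[25,0],[30,13],[33,1],[34,0]]
[[13,6],[25,13],[35,0]]
[[13,13],[35,0]]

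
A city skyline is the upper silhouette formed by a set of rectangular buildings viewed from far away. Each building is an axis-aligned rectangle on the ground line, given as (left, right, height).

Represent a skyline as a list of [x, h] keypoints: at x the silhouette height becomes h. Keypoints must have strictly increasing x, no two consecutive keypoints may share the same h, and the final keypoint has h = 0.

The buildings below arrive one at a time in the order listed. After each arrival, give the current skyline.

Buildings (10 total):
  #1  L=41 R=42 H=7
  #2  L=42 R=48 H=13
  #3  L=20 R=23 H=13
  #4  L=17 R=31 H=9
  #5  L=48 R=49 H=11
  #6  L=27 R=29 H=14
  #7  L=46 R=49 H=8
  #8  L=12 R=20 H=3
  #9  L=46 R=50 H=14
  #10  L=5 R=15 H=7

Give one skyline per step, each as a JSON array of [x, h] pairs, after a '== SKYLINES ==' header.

== SKYLINES ==
[[41,7],[42,0]]
[[41,7],[42,13],[48,0]]
[[20,13],[23,0],[41,7],[42,13],[48,0]]
[[17,9],[20,13],[23,9],[31,0],[41,7],[42,13],[48,0]]
[[17,9],[20,13],[23,9],[31,0],[41,7],[42,13],[48,11],[49,0]]
[[17,9],[20,13],[23,9],[27,14],[29,9],[31,0],[41,7],[42,13],[48,11],[49,0]]
[[17,9],[20,13],[23,9],[27,14],[29,9],[31,0],[41,7],[42,13],[48,11],[49,0]]
[[12,3],[17,9],[20,13],[23,9],[27,14],[29,9],[31,0],[41,7],[42,13],[48,11],[49,0]]
[[12,3],[17,9],[20,13],[23,9],[27,14],[29,9],[31,0],[41,7],[42,13],[46,14],[50,0]]
[[5,7],[15,3],[17,9],[20,13],[23,9],[27,14],[29,9],[31,0],[41,7],[42,13],[46,14],[50,0]]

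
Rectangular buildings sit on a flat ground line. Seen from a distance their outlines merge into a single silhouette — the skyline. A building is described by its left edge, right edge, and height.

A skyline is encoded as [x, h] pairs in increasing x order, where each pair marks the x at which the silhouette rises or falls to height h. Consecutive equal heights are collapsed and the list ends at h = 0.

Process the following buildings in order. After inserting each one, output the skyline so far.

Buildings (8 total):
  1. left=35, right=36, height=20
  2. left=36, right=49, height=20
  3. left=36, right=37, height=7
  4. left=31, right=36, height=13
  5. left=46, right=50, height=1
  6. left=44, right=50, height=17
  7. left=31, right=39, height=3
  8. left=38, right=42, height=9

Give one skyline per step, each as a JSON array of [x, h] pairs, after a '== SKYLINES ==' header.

== SKYLINES ==
[[35,20],[36,0]]
[[35,20],[49,0]]
[[35,20],[49,0]]
[[31,13],[35,20],[49,0]]
[[31,13],[35,20],[49,1],[50,0]]
[[31,13],[35,20],[49,17],[50,0]]
[[31,13],[35,20],[49,17],[50,0]]
[[31,13],[35,20],[49,17],[50,0]]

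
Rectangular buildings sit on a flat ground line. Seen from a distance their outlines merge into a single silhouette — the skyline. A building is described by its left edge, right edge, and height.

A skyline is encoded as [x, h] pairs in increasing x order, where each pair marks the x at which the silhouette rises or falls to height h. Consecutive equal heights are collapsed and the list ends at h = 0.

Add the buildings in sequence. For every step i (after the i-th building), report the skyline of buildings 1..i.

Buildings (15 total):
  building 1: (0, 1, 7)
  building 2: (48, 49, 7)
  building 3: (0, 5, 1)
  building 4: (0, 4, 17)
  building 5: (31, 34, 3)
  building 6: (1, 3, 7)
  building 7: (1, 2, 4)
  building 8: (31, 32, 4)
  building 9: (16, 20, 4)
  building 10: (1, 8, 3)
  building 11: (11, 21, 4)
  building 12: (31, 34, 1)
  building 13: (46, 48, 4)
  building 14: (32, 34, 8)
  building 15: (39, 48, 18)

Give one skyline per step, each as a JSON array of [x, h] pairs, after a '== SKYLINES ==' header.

== SKYLINES ==
[[0,7],[1,0]]
[[0,7],[1,0],[48,7],[49,0]]
[[0,7],[1,1],[5,0],[48,7],[49,0]]
[[0,17],[4,1],[5,0],[48,7],[49,0]]
[[0,17],[4,1],[5,0],[31,3],[34,0],[48,7],[49,0]]
[[0,17],[4,1],[5,0],[31,3],[34,0],[48,7],[49,0]]
[[0,17],[4,1],[5,0],[31,3],[34,0],[48,7],[49,0]]
[[0,17],[4,1],[5,0],[31,4],[32,3],[34,0],[48,7],[49,0]]
[[0,17],[4,1],[5,0],[16,4],[20,0],[31,4],[32,3],[34,0],[48,7],[49,0]]
[[0,17],[4,3],[8,0],[16,4],[20,0],[31,4],[32,3],[34,0],[48,7],[49,0]]
[[0,17],[4,3],[8,0],[11,4],[21,0],[31,4],[32,3],[34,0],[48,7],[49,0]]
[[0,17],[4,3],[8,0],[11,4],[21,0],[31,4],[32,3],[34,0],[48,7],[49,0]]
[[0,17],[4,3],[8,0],[11,4],[21,0],[31,4],[32,3],[34,0],[46,4],[48,7],[49,0]]
[[0,17],[4,3],[8,0],[11,4],[21,0],[31,4],[32,8],[34,0],[46,4],[48,7],[49,0]]
[[0,17],[4,3],[8,0],[11,4],[21,0],[31,4],[32,8],[34,0],[39,18],[48,7],[49,0]]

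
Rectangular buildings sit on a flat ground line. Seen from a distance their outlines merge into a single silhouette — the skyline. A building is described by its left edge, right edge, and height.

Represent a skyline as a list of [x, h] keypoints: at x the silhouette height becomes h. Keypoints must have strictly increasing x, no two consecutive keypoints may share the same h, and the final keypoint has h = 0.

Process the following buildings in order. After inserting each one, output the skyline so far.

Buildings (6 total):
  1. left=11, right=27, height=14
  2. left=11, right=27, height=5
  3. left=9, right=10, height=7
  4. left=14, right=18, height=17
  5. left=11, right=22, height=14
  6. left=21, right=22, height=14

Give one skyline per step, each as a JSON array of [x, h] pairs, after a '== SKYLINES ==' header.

== SKYLINES ==
[[11,14],[27,0]]
[[11,14],[27,0]]
[[9,7],[10,0],[11,14],[27,0]]
[[9,7],[10,0],[11,14],[14,17],[18,14],[27,0]]
[[9,7],[10,0],[11,14],[14,17],[18,14],[27,0]]
[[9,7],[10,0],[11,14],[14,17],[18,14],[27,0]]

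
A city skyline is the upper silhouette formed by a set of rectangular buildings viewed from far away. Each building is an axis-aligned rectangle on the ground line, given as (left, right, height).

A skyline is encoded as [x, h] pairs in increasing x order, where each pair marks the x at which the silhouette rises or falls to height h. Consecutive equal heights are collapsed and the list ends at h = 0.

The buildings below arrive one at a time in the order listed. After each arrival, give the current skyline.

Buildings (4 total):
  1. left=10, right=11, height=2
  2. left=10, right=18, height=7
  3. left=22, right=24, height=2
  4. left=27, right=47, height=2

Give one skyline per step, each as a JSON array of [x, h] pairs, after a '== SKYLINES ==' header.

== SKYLINES ==
[[10,2],[11,0]]
[[10,7],[18,0]]
[[10,7],[18,0],[22,2],[24,0]]
[[10,7],[18,0],[22,2],[24,0],[27,2],[47,0]]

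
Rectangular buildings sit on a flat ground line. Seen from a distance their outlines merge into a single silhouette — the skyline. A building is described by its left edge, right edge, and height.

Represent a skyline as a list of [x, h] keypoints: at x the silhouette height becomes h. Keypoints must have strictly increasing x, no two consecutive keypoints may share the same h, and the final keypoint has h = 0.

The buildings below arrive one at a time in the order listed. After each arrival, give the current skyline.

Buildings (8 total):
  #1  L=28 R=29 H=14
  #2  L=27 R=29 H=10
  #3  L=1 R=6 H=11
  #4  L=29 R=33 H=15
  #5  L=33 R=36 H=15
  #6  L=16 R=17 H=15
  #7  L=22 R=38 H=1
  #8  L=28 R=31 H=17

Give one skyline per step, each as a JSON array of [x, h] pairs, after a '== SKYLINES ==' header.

== SKYLINES ==
[[28,14],[29,0]]
[[27,10],[28,14],[29,0]]
[[1,11],[6,0],[27,10],[28,14],[29,0]]
[[1,11],[6,0],[27,10],[28,14],[29,15],[33,0]]
[[1,11],[6,0],[27,10],[28,14],[29,15],[36,0]]
[[1,11],[6,0],[16,15],[17,0],[27,10],[28,14],[29,15],[36,0]]
[[1,11],[6,0],[16,15],[17,0],[22,1],[27,10],[28,14],[29,15],[36,1],[38,0]]
[[1,11],[6,0],[16,15],[17,0],[22,1],[27,10],[28,17],[31,15],[36,1],[38,0]]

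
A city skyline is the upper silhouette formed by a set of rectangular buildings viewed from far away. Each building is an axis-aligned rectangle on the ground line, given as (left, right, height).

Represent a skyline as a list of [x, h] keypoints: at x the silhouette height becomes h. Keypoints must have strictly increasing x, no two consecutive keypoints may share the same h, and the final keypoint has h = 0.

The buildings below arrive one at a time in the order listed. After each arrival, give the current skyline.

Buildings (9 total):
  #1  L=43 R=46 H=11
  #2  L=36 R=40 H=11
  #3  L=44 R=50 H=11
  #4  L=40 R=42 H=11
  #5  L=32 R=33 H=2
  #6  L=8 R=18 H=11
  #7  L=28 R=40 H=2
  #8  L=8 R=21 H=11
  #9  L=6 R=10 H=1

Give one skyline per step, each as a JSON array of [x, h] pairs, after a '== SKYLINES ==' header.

== SKYLINES ==
[[43,11],[46,0]]
[[36,11],[40,0],[43,11],[46,0]]
[[36,11],[40,0],[43,11],[50,0]]
[[36,11],[42,0],[43,11],[50,0]]
[[32,2],[33,0],[36,11],[42,0],[43,11],[50,0]]
[[8,11],[18,0],[32,2],[33,0],[36,11],[42,0],[43,11],[50,0]]
[[8,11],[18,0],[28,2],[36,11],[42,0],[43,11],[50,0]]
[[8,11],[21,0],[28,2],[36,11],[42,0],[43,11],[50,0]]
[[6,1],[8,11],[21,0],[28,2],[36,11],[42,0],[43,11],[50,0]]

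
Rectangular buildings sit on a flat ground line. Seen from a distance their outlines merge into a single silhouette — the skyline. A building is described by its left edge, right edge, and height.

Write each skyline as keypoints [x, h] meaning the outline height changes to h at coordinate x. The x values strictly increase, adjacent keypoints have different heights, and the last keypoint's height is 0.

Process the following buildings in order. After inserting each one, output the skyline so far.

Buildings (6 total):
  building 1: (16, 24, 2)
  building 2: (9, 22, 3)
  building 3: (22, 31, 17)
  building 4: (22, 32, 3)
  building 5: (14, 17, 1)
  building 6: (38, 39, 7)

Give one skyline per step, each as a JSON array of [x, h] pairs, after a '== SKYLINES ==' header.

== SKYLINES ==
[[16,2],[24,0]]
[[9,3],[22,2],[24,0]]
[[9,3],[22,17],[31,0]]
[[9,3],[22,17],[31,3],[32,0]]
[[9,3],[22,17],[31,3],[32,0]]
[[9,3],[22,17],[31,3],[32,0],[38,7],[39,0]]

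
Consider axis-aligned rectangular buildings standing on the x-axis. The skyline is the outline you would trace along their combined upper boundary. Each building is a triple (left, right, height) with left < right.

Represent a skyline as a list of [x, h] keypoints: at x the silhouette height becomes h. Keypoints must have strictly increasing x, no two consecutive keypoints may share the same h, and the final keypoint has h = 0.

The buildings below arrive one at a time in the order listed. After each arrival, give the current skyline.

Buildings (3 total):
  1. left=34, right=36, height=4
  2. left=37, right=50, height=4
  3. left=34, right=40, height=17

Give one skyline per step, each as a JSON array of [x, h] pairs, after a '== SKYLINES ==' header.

== SKYLINES ==
[[34,4],[36,0]]
[[34,4],[36,0],[37,4],[50,0]]
[[34,17],[40,4],[50,0]]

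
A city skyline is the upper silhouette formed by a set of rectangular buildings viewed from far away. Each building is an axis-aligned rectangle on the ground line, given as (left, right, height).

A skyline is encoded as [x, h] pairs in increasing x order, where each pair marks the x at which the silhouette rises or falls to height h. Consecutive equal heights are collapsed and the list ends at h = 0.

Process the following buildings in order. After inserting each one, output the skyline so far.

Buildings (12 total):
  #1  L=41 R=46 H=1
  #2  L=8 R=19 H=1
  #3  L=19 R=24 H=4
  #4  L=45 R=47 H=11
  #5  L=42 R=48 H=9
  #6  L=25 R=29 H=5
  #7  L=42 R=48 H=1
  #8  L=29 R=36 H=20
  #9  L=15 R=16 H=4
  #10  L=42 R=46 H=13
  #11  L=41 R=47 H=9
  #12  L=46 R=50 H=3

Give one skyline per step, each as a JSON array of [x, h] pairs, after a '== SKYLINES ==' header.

== SKYLINES ==
[[41,1],[46,0]]
[[8,1],[19,0],[41,1],[46,0]]
[[8,1],[19,4],[24,0],[41,1],[46,0]]
[[8,1],[19,4],[24,0],[41,1],[45,11],[47,0]]
[[8,1],[19,4],[24,0],[41,1],[42,9],[45,11],[47,9],[48,0]]
[[8,1],[19,4],[24,0],[25,5],[29,0],[41,1],[42,9],[45,11],[47,9],[48,0]]
[[8,1],[19,4],[24,0],[25,5],[29,0],[41,1],[42,9],[45,11],[47,9],[48,0]]
[[8,1],[19,4],[24,0],[25,5],[29,20],[36,0],[41,1],[42,9],[45,11],[47,9],[48,0]]
[[8,1],[15,4],[16,1],[19,4],[24,0],[25,5],[29,20],[36,0],[41,1],[42,9],[45,11],[47,9],[48,0]]
[[8,1],[15,4],[16,1],[19,4],[24,0],[25,5],[29,20],[36,0],[41,1],[42,13],[46,11],[47,9],[48,0]]
[[8,1],[15,4],[16,1],[19,4],[24,0],[25,5],[29,20],[36,0],[41,9],[42,13],[46,11],[47,9],[48,0]]
[[8,1],[15,4],[16,1],[19,4],[24,0],[25,5],[29,20],[36,0],[41,9],[42,13],[46,11],[47,9],[48,3],[50,0]]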